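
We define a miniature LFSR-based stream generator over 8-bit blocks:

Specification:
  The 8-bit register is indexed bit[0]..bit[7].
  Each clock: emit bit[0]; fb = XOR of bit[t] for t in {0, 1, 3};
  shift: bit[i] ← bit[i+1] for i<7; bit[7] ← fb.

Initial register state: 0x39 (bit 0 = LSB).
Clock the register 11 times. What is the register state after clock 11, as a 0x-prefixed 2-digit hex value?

reg_0 = 0x39
clock 1: out=1, reg = 0x1C
clock 2: out=0, reg = 0x8E
clock 3: out=0, reg = 0x47
clock 4: out=1, reg = 0x23
clock 5: out=1, reg = 0x11
clock 6: out=1, reg = 0x88
clock 7: out=0, reg = 0xC4
clock 8: out=0, reg = 0x62
clock 9: out=0, reg = 0xB1
clock 10: out=1, reg = 0xD8
clock 11: out=0, reg = 0xEC

0xEC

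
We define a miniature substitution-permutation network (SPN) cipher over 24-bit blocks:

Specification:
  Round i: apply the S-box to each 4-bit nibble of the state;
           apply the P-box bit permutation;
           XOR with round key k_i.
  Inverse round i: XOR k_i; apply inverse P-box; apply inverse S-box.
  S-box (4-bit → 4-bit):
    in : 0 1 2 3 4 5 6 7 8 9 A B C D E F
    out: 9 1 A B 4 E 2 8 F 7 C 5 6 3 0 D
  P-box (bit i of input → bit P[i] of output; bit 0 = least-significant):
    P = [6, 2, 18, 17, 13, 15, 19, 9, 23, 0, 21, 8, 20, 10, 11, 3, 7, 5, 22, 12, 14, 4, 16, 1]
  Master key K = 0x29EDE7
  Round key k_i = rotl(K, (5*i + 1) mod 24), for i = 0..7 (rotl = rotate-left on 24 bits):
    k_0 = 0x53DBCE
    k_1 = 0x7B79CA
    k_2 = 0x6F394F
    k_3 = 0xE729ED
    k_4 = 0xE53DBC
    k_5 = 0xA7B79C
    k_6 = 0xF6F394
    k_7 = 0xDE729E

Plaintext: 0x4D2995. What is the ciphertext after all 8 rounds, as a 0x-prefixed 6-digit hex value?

s_0 = plaintext = 0x4D2995
s_1 = Round(s_0, k_0) = 0xFC7F63
s_2 = Round(s_1, k_1) = 0x98B8A4
s_3 = Round(s_2, k_2) = 0x9262FE
s_4 = Round(s_3, k_3) = 0xEE5EDC
s_5 = Round(s_4, k_4) = 0xE191B0
s_6 = Round(s_5, k_5) = 0x3D9B5C
s_7 = Round(s_6, k_6) = 0x4A3D22
s_8 = Round(s_7, k_7) = 0x0DE493

0x0DE493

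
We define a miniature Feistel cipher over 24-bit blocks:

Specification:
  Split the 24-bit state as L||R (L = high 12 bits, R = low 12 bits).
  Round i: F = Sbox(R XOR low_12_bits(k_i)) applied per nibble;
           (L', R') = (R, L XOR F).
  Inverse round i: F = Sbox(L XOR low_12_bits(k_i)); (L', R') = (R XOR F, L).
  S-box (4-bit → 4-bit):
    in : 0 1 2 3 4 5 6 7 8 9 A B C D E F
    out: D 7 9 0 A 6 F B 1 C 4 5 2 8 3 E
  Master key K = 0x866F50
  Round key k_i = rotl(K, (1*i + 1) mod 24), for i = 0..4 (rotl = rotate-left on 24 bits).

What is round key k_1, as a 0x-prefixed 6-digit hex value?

0x19BD42

K = 0x866F50
k_0 = rotl(K, (1*0+1) mod 24) = rotl(K, 1) = 0x0CDEA1
k_1 = rotl(K, (1*1+1) mod 24) = rotl(K, 2) = 0x19BD42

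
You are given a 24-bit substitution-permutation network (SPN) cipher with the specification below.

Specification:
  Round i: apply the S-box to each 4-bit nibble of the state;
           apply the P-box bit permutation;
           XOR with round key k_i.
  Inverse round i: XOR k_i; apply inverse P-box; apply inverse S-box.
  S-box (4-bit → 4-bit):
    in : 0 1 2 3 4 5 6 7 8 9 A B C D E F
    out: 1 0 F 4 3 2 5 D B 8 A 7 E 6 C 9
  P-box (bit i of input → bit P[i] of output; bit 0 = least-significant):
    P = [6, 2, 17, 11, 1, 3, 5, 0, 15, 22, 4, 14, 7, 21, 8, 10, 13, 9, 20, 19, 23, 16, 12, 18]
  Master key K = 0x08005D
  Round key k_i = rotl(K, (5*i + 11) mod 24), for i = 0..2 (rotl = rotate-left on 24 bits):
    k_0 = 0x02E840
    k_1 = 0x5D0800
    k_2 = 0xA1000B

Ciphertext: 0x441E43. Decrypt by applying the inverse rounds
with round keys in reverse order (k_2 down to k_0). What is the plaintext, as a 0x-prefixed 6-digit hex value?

s_0 = ciphertext = 0x441E43
s_1 = InvRound(s_0, k_2) = 0x25A55F
s_2 = InvRound(s_1, k_1) = 0x17CB88
s_3 = InvRound(s_2, k_0) = 0xAB6150

0xAB6150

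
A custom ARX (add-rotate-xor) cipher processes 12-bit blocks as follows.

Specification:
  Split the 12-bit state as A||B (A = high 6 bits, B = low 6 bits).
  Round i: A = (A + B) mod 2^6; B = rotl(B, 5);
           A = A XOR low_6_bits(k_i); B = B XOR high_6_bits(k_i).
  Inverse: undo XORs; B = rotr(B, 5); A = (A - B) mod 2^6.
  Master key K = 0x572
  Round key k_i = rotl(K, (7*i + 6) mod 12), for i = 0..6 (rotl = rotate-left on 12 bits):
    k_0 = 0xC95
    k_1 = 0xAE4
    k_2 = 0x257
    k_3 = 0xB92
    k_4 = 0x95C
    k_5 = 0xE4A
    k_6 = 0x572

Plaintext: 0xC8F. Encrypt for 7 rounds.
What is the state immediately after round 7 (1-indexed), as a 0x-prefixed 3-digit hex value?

0xCE3

s_0 = plaintext = 0xC8F
s_1 = Round(s_0, k_0) = 0x515
s_2 = Round(s_1, k_1) = 0x341
s_3 = Round(s_2, k_2) = 0x669
s_4 = Round(s_3, k_3) = 0x41A
s_5 = Round(s_4, k_4) = 0xDA8
s_6 = Round(s_5, k_5) = 0x52D
s_7 = Round(s_6, k_6) = 0xCE3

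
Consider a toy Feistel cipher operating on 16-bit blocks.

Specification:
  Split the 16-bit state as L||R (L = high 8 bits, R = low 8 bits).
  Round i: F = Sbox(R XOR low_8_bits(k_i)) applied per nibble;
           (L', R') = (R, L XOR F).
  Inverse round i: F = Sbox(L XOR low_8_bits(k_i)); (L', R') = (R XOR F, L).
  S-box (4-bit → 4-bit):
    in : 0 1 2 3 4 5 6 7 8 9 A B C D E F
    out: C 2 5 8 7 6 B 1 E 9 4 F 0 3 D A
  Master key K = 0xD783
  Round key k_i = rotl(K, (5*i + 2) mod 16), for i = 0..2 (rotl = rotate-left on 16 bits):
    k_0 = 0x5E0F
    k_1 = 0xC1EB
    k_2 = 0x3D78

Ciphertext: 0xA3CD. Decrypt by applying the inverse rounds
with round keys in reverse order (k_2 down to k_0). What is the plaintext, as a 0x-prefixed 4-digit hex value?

0x148A

s_0 = ciphertext = 0xA3CD
s_1 = InvRound(s_0, k_2) = 0xF2A3
s_2 = InvRound(s_1, k_1) = 0x8AF2
s_3 = InvRound(s_2, k_0) = 0x148A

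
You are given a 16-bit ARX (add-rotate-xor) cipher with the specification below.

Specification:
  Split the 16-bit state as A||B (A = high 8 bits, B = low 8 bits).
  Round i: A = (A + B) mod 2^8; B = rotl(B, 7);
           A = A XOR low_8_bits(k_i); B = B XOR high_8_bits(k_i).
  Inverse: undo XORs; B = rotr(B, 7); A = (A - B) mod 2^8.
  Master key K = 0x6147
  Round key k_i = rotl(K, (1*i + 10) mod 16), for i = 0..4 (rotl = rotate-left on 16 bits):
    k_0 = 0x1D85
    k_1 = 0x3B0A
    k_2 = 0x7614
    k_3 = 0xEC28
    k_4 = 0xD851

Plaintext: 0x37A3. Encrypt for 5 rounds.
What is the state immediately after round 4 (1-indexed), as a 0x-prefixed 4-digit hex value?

0x6A80

s_0 = plaintext = 0x37A3
s_1 = Round(s_0, k_0) = 0x5FCC
s_2 = Round(s_1, k_1) = 0x215D
s_3 = Round(s_2, k_2) = 0x6AD8
s_4 = Round(s_3, k_3) = 0x6A80
s_5 = Round(s_4, k_4) = 0xBB98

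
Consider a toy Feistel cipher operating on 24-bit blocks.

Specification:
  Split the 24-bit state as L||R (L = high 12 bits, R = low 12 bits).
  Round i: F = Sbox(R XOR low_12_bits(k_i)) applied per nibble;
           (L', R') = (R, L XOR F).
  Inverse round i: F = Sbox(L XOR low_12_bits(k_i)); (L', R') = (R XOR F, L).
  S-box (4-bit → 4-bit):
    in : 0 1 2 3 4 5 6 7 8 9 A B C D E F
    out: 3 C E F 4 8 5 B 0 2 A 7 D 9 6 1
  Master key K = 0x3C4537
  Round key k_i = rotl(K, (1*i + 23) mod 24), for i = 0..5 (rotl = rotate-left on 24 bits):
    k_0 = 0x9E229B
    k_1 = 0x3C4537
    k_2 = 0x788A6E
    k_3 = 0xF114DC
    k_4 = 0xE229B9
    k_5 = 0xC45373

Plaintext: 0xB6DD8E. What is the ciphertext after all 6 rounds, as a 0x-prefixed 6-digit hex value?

0x1035B2

s_0 = plaintext = 0xB6DD8E
s_1 = Round(s_0, k_0) = 0xD8EAA5
s_2 = Round(s_1, k_1) = 0xAA5CA0
s_3 = Round(s_2, k_2) = 0xCA0F73
s_4 = Round(s_3, k_3) = 0xF73B01
s_5 = Round(s_4, k_4) = 0xB01103
s_6 = Round(s_5, k_5) = 0x1035B2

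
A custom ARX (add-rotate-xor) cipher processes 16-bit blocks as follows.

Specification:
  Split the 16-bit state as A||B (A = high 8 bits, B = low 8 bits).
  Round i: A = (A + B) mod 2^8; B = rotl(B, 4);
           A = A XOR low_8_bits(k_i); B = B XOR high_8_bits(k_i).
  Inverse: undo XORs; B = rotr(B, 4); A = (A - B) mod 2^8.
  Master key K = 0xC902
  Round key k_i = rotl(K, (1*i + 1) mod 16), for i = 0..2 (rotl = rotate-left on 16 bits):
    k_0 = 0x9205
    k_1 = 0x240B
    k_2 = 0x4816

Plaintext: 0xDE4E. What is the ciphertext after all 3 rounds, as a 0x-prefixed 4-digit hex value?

s_0 = plaintext = 0xDE4E
s_1 = Round(s_0, k_0) = 0x2976
s_2 = Round(s_1, k_1) = 0x9443
s_3 = Round(s_2, k_2) = 0xC17C

0xC17C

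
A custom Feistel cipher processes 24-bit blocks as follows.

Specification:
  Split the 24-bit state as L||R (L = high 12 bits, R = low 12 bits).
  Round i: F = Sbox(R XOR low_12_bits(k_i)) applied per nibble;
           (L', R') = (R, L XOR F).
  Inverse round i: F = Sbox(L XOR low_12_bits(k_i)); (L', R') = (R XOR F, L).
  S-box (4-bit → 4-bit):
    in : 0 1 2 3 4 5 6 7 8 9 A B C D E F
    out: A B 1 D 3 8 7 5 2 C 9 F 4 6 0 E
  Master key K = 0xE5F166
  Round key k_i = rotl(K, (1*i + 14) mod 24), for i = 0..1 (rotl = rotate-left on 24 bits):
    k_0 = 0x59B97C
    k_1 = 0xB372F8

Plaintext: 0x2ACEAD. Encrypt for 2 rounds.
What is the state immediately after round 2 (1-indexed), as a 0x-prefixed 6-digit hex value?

0x7C7673

s_0 = plaintext = 0x2ACEAD
s_1 = Round(s_0, k_0) = 0xEAD7C7
s_2 = Round(s_1, k_1) = 0x7C7673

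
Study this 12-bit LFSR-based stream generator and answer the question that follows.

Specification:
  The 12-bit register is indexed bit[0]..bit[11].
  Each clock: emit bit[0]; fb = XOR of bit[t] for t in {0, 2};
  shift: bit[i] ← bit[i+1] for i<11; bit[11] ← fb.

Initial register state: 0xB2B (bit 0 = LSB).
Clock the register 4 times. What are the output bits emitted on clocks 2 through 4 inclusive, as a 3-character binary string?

101

reg_0 = 0xB2B
clock 1: out=1, reg = 0xD95
clock 2: out=1, reg = 0x6CA
clock 3: out=0, reg = 0x365
clock 4: out=1, reg = 0x1B2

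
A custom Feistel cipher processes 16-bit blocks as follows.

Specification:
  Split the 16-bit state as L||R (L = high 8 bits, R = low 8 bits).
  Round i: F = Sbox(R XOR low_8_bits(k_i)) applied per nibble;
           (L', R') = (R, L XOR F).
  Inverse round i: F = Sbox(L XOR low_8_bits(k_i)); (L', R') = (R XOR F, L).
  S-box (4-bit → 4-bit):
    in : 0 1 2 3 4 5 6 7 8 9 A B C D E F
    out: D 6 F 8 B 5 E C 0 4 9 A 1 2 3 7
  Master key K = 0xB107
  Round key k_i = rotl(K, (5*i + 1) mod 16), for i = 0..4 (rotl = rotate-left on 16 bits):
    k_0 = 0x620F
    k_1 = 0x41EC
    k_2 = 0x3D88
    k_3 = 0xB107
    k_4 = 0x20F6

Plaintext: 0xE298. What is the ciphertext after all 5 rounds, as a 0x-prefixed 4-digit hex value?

s_0 = plaintext = 0xE298
s_1 = Round(s_0, k_0) = 0x98AE
s_2 = Round(s_1, k_1) = 0xAE27
s_3 = Round(s_2, k_2) = 0x2739
s_4 = Round(s_3, k_3) = 0x39A4
s_5 = Round(s_4, k_4) = 0xA466

0xA466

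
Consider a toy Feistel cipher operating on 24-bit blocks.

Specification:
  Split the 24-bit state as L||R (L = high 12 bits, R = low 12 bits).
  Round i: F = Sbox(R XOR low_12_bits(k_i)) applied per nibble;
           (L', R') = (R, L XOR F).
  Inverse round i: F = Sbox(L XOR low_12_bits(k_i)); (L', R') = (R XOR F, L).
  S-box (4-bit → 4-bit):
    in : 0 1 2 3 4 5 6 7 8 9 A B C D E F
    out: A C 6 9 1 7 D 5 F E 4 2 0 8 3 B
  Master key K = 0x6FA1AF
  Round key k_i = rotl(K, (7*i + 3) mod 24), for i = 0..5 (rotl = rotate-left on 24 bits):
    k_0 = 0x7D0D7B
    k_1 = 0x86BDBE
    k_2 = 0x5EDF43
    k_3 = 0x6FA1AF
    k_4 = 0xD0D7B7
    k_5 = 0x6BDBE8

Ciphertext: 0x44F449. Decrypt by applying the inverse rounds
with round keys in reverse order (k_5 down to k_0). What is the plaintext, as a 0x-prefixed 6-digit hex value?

0x32DE02

s_0 = ciphertext = 0x44F449
s_1 = InvRound(s_0, k_5) = 0xF0C44F
s_2 = InvRound(s_1, k_4) = 0xB6DF0C
s_3 = InvRound(s_2, k_3) = 0xB0AB6D
s_4 = InvRound(s_3, k_2) = 0xA73B0A
s_5 = InvRound(s_4, k_1) = 0xE02A73
s_6 = InvRound(s_5, k_0) = 0x32DE02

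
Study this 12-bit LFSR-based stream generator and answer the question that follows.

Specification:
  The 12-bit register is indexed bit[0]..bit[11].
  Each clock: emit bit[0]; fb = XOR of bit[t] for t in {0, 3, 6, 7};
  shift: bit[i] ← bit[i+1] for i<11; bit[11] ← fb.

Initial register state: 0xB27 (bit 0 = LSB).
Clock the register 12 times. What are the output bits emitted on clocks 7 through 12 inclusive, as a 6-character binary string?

001101

reg_0 = 0xB27
clock 1: out=1, reg = 0xD93
clock 2: out=1, reg = 0x6C9
clock 3: out=1, reg = 0x364
clock 4: out=0, reg = 0x9B2
clock 5: out=0, reg = 0xCD9
clock 6: out=1, reg = 0x66C
clock 7: out=0, reg = 0x336
clock 8: out=0, reg = 0x19B
clock 9: out=1, reg = 0x8CD
clock 10: out=1, reg = 0x466
clock 11: out=0, reg = 0xA33
clock 12: out=1, reg = 0xD19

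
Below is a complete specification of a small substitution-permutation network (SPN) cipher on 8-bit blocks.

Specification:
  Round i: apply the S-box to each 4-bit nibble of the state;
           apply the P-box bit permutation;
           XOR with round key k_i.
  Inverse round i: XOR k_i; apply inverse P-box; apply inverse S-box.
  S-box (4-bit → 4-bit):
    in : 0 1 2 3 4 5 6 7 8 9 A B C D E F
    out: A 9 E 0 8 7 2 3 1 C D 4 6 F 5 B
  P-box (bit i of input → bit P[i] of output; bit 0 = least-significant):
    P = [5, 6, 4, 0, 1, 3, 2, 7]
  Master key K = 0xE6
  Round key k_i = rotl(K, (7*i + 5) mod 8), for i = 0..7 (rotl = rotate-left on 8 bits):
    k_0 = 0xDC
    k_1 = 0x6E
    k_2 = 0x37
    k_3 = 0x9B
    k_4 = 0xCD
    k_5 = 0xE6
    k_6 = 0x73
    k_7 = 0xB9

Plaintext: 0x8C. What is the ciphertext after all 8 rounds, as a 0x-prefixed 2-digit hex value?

s_0 = plaintext = 0x8C
s_1 = Round(s_0, k_0) = 0x8E
s_2 = Round(s_1, k_1) = 0x5C
s_3 = Round(s_2, k_2) = 0x69
s_4 = Round(s_3, k_3) = 0x82
s_5 = Round(s_4, k_4) = 0x9E
s_6 = Round(s_5, k_5) = 0x52
s_7 = Round(s_6, k_6) = 0x2C
s_8 = Round(s_7, k_7) = 0x65

0x65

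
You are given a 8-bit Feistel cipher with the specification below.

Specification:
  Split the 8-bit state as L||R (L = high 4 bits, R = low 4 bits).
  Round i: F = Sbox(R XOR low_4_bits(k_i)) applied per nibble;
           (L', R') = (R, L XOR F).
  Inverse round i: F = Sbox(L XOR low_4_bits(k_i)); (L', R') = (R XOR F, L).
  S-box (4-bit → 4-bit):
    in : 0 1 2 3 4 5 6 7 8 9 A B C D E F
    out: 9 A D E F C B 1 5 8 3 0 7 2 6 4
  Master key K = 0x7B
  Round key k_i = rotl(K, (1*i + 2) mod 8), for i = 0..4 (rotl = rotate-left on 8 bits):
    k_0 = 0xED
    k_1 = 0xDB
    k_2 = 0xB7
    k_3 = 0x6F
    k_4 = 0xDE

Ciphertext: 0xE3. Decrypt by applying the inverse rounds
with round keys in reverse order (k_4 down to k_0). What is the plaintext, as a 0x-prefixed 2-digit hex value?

s_0 = ciphertext = 0xE3
s_1 = InvRound(s_0, k_4) = 0xAE
s_2 = InvRound(s_1, k_3) = 0x2A
s_3 = InvRound(s_2, k_2) = 0x62
s_4 = InvRound(s_3, k_1) = 0x06
s_5 = InvRound(s_4, k_0) = 0x40

0x40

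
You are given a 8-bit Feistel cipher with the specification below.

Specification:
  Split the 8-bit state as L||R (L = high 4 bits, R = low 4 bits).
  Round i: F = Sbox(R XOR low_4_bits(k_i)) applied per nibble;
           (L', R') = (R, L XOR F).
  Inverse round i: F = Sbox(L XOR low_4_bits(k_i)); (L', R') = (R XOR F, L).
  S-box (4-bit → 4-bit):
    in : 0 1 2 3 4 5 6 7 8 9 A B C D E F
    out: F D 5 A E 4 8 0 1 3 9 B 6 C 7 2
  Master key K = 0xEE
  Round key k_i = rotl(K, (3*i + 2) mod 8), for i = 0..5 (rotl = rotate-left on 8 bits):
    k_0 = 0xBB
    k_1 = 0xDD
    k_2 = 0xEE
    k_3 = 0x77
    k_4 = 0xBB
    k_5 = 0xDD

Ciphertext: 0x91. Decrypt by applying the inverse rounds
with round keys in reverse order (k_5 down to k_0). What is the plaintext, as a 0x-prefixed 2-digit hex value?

s_0 = ciphertext = 0x91
s_1 = InvRound(s_0, k_5) = 0xF9
s_2 = InvRound(s_1, k_4) = 0x7F
s_3 = InvRound(s_2, k_3) = 0x07
s_4 = InvRound(s_3, k_2) = 0x00
s_5 = InvRound(s_4, k_1) = 0xC0
s_6 = InvRound(s_5, k_0) = 0x0C

0x0C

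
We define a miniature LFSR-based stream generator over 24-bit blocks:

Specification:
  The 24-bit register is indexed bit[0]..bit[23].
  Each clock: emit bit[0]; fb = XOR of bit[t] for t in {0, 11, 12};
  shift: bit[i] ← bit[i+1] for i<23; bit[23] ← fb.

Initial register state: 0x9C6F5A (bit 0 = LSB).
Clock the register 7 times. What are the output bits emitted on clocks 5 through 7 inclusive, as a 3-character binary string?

reg_0 = 0x9C6F5A
clock 1: out=0, reg = 0xCE37AD
clock 2: out=1, reg = 0x671BD6
clock 3: out=0, reg = 0x338DEB
clock 4: out=1, reg = 0x19C6F5
clock 5: out=1, reg = 0x8CE37A
clock 6: out=0, reg = 0x4671BD
clock 7: out=1, reg = 0x2338DE

101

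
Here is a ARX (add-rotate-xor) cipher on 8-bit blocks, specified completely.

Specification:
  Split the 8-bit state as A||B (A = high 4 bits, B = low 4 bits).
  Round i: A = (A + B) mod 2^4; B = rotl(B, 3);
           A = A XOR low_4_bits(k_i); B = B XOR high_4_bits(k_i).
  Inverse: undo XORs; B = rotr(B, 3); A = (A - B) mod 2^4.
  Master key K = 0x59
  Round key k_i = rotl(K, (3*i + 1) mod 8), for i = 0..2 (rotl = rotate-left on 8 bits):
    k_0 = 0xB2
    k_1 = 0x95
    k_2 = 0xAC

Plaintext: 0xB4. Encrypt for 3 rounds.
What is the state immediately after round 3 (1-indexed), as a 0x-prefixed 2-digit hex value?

0x40

s_0 = plaintext = 0xB4
s_1 = Round(s_0, k_0) = 0xD9
s_2 = Round(s_1, k_1) = 0x35
s_3 = Round(s_2, k_2) = 0x40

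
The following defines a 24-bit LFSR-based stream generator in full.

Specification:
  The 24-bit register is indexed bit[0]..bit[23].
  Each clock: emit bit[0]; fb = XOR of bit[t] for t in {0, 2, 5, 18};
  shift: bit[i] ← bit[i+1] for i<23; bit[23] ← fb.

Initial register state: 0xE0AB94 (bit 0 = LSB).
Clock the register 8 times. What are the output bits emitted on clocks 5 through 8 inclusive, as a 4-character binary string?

reg_0 = 0xE0AB94
clock 1: out=0, reg = 0xF055CA
clock 2: out=0, reg = 0x782AE5
clock 3: out=1, reg = 0xBC1572
clock 4: out=0, reg = 0x5E0AB9
clock 5: out=1, reg = 0xAF055C
clock 6: out=0, reg = 0x5782AE
clock 7: out=0, reg = 0xABC157
clock 8: out=1, reg = 0x55E0AB

1001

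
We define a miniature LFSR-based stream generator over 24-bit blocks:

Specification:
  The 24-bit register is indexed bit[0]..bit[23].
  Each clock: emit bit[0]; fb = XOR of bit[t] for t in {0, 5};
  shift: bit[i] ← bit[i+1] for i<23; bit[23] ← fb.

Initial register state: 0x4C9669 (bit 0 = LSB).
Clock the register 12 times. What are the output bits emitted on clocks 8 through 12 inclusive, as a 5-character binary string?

00110

reg_0 = 0x4C9669
clock 1: out=1, reg = 0x264B34
clock 2: out=0, reg = 0x93259A
clock 3: out=0, reg = 0x4992CD
clock 4: out=1, reg = 0xA4C966
clock 5: out=0, reg = 0xD264B3
clock 6: out=1, reg = 0x693259
clock 7: out=1, reg = 0xB4992C
clock 8: out=0, reg = 0xDA4C96
clock 9: out=0, reg = 0x6D264B
clock 10: out=1, reg = 0xB69325
clock 11: out=1, reg = 0x5B4992
clock 12: out=0, reg = 0x2DA4C9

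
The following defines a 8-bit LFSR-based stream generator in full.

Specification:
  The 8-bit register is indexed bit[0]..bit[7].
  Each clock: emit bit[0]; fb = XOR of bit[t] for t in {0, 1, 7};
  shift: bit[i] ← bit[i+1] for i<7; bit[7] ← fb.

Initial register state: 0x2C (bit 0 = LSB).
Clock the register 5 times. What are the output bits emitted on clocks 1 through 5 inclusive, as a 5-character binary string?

reg_0 = 0x2C
clock 1: out=0, reg = 0x16
clock 2: out=0, reg = 0x8B
clock 3: out=1, reg = 0xC5
clock 4: out=1, reg = 0x62
clock 5: out=0, reg = 0xB1

00110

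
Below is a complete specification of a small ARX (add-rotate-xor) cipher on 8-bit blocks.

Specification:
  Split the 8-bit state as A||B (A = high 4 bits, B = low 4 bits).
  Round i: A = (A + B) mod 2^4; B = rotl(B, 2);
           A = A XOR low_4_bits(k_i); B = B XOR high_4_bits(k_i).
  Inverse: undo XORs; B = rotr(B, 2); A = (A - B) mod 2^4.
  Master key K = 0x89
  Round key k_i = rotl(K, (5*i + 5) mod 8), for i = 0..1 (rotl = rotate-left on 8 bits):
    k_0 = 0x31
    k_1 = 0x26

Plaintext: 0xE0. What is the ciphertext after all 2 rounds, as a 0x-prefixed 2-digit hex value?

s_0 = plaintext = 0xE0
s_1 = Round(s_0, k_0) = 0xF3
s_2 = Round(s_1, k_1) = 0x4E

0x4E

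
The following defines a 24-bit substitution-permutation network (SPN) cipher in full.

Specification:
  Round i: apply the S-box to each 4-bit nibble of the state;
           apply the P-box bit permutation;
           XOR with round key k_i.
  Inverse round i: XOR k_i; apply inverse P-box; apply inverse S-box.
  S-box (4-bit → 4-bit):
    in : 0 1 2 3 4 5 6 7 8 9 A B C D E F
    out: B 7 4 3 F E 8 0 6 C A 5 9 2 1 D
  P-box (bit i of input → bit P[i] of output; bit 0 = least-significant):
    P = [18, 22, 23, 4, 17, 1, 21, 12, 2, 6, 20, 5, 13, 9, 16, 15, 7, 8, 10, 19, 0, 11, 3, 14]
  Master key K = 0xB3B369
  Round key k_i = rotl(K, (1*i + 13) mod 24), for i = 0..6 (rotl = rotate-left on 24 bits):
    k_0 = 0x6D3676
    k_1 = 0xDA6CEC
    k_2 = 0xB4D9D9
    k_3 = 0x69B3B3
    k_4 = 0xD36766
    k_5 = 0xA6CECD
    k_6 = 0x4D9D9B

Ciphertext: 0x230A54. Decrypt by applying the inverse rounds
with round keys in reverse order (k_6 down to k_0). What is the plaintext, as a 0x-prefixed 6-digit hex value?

s_0 = ciphertext = 0x230A54
s_1 = InvRound(s_0, k_6) = 0xB4A343
s_2 = InvRound(s_1, k_5) = 0x51EB37
s_3 = InvRound(s_2, k_4) = 0x326DE9
s_4 = InvRound(s_3, k_3) = 0x59580A
s_5 = InvRound(s_4, k_2) = 0xE09D84
s_6 = InvRound(s_5, k_1) = 0x9AC5F7
s_7 = InvRound(s_6, k_0) = 0xC342F1

0xC342F1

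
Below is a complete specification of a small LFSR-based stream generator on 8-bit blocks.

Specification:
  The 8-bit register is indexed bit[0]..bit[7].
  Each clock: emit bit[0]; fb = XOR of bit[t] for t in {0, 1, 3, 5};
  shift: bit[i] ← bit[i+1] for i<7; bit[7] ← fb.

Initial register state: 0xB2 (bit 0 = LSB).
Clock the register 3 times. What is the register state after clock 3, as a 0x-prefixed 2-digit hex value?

reg_0 = 0xB2
clock 1: out=0, reg = 0x59
clock 2: out=1, reg = 0x2C
clock 3: out=0, reg = 0x16

0x16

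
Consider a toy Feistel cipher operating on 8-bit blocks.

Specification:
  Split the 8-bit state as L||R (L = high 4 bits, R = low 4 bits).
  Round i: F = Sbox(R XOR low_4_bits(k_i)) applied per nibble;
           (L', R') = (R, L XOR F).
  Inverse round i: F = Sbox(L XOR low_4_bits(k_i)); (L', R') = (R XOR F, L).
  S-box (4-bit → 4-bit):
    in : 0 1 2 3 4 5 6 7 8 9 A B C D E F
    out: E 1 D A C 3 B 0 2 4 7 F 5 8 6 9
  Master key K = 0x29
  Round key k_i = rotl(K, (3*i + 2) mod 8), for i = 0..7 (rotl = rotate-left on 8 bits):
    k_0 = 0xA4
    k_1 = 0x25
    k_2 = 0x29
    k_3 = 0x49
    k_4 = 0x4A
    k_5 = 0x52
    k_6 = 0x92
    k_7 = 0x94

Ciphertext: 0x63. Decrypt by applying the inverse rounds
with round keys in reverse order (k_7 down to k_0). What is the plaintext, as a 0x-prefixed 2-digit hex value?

0x59

s_0 = ciphertext = 0x63
s_1 = InvRound(s_0, k_7) = 0xE6
s_2 = InvRound(s_1, k_6) = 0x3E
s_3 = InvRound(s_2, k_5) = 0xF3
s_4 = InvRound(s_3, k_4) = 0x0F
s_5 = InvRound(s_4, k_3) = 0xB0
s_6 = InvRound(s_5, k_2) = 0xDB
s_7 = InvRound(s_6, k_1) = 0x9D
s_8 = InvRound(s_7, k_0) = 0x59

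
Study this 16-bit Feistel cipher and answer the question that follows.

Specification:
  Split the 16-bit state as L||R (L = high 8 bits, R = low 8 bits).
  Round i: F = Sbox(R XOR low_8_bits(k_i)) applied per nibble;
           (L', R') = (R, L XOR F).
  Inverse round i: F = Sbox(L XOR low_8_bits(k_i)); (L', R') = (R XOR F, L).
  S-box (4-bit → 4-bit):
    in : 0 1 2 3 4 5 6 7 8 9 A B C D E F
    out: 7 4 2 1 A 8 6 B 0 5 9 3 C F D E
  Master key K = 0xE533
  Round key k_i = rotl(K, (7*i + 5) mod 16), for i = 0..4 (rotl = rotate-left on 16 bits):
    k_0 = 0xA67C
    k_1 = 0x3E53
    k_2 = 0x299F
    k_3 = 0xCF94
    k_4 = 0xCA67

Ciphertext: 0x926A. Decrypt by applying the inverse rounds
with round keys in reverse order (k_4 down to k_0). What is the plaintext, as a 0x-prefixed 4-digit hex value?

s_0 = ciphertext = 0x926A
s_1 = InvRound(s_0, k_4) = 0x8292
s_2 = InvRound(s_1, k_3) = 0xD482
s_3 = InvRound(s_2, k_2) = 0x21D4
s_4 = InvRound(s_3, k_1) = 0x6621
s_5 = InvRound(s_4, k_0) = 0x6866

0x6866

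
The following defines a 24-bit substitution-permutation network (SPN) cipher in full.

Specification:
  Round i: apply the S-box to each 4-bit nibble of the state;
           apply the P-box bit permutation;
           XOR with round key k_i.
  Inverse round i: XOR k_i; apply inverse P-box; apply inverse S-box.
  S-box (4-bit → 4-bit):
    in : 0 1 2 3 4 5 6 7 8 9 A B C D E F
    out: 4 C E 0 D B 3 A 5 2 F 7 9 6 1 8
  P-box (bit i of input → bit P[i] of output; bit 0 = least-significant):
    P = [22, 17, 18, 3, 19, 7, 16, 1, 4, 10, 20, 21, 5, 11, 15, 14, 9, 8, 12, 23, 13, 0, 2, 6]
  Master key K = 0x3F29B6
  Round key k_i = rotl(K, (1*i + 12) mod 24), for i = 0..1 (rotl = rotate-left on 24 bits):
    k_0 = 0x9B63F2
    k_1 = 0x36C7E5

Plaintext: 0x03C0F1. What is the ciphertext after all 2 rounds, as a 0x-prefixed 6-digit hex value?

s_0 = plaintext = 0x03C0F1
s_1 = Round(s_0, k_0) = 0x8F23DC
s_2 = Round(s_1, k_1) = 0xF72F69

0xF72F69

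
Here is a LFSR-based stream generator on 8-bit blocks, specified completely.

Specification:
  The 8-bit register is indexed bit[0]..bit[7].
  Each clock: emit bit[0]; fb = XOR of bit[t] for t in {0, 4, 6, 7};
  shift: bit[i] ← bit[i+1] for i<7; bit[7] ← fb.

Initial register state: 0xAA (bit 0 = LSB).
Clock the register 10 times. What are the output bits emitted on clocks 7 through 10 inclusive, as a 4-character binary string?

0110

reg_0 = 0xAA
clock 1: out=0, reg = 0xD5
clock 2: out=1, reg = 0x6A
clock 3: out=0, reg = 0xB5
clock 4: out=1, reg = 0xDA
clock 5: out=0, reg = 0xED
clock 6: out=1, reg = 0xF6
clock 7: out=0, reg = 0xFB
clock 8: out=1, reg = 0x7D
clock 9: out=1, reg = 0xBE
clock 10: out=0, reg = 0x5F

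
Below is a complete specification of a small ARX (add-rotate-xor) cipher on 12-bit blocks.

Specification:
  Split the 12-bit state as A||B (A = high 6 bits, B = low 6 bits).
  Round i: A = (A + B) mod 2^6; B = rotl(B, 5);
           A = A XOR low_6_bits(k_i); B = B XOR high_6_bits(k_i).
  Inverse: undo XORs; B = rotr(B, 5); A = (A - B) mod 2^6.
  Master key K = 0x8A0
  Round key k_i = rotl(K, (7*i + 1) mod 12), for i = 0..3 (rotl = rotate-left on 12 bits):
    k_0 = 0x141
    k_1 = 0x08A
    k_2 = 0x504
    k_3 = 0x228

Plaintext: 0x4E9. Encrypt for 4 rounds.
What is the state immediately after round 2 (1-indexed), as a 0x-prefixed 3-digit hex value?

0x93A

s_0 = plaintext = 0x4E9
s_1 = Round(s_0, k_0) = 0xF71
s_2 = Round(s_1, k_1) = 0x93A
s_3 = Round(s_2, k_2) = 0x689
s_4 = Round(s_3, k_3) = 0x2EC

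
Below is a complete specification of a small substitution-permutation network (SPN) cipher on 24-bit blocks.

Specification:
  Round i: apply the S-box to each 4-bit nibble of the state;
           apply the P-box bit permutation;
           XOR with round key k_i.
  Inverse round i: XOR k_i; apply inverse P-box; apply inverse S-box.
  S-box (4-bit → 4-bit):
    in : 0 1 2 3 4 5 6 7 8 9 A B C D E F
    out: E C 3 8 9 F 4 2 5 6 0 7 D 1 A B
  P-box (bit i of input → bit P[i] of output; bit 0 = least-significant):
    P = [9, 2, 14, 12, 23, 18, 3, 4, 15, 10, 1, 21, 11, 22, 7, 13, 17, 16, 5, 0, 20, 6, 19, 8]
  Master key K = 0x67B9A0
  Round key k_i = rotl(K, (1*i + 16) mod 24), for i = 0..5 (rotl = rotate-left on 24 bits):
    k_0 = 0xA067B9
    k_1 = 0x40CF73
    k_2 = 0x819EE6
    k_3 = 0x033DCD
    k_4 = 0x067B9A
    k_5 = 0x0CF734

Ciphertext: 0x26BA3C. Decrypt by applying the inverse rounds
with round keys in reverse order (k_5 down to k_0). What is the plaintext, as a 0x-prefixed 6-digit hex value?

0xD6BE1D

s_0 = ciphertext = 0x26BA3C
s_1 = InvRound(s_0, k_5) = 0x1DDE66
s_2 = InvRound(s_1, k_4) = 0x5B1217
s_3 = InvRound(s_2, k_3) = 0x5A591D
s_4 = InvRound(s_3, k_2) = 0x559BC8
s_5 = InvRound(s_4, k_1) = 0xD06901
s_6 = InvRound(s_5, k_0) = 0xD6BE1D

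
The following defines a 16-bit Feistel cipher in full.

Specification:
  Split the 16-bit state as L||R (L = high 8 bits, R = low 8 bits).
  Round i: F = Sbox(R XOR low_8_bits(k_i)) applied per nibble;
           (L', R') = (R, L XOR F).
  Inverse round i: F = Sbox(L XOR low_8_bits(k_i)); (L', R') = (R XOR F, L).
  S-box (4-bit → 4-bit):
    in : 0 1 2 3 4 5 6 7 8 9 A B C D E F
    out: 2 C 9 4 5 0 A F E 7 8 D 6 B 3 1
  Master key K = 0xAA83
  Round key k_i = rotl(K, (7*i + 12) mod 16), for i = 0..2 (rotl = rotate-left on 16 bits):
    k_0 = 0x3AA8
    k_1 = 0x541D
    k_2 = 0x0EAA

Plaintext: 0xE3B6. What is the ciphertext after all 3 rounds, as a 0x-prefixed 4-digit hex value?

s_0 = plaintext = 0xE3B6
s_1 = Round(s_0, k_0) = 0xB620
s_2 = Round(s_1, k_1) = 0x20FD
s_3 = Round(s_2, k_2) = 0xFD2F

0xFD2F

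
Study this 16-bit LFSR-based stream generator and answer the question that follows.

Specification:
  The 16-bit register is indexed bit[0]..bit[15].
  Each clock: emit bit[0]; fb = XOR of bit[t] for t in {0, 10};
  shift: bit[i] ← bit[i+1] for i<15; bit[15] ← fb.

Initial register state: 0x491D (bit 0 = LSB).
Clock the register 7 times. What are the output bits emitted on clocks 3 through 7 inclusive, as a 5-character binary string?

11100

reg_0 = 0x491D
clock 1: out=1, reg = 0xA48E
clock 2: out=0, reg = 0xD247
clock 3: out=1, reg = 0xE923
clock 4: out=1, reg = 0xF491
clock 5: out=1, reg = 0x7A48
clock 6: out=0, reg = 0x3D24
clock 7: out=0, reg = 0x9E92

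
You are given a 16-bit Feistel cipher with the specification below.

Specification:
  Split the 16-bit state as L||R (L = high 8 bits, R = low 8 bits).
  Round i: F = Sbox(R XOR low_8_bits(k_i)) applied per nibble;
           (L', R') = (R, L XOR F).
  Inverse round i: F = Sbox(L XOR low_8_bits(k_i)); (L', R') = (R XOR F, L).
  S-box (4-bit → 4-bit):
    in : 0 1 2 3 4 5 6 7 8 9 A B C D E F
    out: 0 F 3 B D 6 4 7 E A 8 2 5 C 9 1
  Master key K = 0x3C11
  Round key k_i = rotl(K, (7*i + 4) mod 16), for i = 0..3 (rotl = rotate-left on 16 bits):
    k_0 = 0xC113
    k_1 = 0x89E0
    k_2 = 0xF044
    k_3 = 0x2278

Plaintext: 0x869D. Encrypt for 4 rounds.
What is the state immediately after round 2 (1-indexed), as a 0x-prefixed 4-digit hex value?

0x6F7C

s_0 = plaintext = 0x869D
s_1 = Round(s_0, k_0) = 0x9D6F
s_2 = Round(s_1, k_1) = 0x6F7C
s_3 = Round(s_2, k_2) = 0x7CD1
s_4 = Round(s_3, k_3) = 0xD1F6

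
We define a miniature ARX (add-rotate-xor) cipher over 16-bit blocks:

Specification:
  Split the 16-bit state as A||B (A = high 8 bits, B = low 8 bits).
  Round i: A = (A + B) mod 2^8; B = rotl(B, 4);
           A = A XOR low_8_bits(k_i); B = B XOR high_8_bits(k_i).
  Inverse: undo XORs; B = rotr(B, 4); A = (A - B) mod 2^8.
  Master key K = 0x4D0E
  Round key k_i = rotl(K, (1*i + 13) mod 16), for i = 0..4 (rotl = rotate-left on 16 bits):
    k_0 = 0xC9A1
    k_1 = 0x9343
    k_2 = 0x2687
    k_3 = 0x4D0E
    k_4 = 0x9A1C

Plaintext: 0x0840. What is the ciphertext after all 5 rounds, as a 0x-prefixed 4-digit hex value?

s_0 = plaintext = 0x0840
s_1 = Round(s_0, k_0) = 0xE9CD
s_2 = Round(s_1, k_1) = 0xF54F
s_3 = Round(s_2, k_2) = 0xC3D2
s_4 = Round(s_3, k_3) = 0x9B60
s_5 = Round(s_4, k_4) = 0xE79C

0xE79C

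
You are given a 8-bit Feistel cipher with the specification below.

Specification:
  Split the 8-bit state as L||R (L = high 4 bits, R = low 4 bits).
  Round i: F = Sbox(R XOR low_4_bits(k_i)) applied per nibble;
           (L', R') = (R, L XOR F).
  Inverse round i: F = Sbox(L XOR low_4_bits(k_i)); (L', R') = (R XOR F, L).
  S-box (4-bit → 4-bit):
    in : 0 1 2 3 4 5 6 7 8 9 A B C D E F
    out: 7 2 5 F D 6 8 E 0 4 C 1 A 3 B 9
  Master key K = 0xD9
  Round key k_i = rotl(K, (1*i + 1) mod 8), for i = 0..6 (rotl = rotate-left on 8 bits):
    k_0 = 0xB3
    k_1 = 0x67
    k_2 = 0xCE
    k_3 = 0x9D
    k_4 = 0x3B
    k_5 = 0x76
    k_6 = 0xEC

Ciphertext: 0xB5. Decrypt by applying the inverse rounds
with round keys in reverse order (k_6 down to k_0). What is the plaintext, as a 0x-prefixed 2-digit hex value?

s_0 = ciphertext = 0xB5
s_1 = InvRound(s_0, k_6) = 0xBB
s_2 = InvRound(s_1, k_5) = 0x8B
s_3 = InvRound(s_2, k_4) = 0x48
s_4 = InvRound(s_3, k_3) = 0xC4
s_5 = InvRound(s_4, k_2) = 0x1C
s_6 = InvRound(s_5, k_1) = 0x41
s_7 = InvRound(s_6, k_0) = 0xF4

0xF4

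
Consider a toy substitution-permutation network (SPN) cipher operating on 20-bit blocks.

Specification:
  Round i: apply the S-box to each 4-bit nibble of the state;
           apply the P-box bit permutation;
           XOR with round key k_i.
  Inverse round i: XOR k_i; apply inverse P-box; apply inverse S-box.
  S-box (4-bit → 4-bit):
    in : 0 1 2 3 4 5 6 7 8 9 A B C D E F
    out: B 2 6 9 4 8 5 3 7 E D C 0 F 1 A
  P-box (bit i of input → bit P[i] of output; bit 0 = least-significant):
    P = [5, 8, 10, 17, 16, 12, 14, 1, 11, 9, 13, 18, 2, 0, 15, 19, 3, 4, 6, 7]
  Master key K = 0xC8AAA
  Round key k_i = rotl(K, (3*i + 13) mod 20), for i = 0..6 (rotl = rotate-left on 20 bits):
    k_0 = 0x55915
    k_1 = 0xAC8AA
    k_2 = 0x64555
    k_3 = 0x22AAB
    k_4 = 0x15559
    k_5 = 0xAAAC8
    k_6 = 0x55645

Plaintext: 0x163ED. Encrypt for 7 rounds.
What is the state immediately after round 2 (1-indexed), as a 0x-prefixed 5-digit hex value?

s_0 = plaintext = 0x163ED
s_1 = Round(s_0, k_0) = 0x2D421
s_2 = Round(s_1, k_1) = 0x239FF
s_3 = Round(s_2, k_2) = 0x87603
s_4 = Round(s_3, k_3) = 0x112D4
s_5 = Round(s_4, k_4) = 0x0234A
s_6 = Round(s_5, k_5) = 0xC6671
s_7 = Round(s_6, k_6) = 0x4EF41

0x239FF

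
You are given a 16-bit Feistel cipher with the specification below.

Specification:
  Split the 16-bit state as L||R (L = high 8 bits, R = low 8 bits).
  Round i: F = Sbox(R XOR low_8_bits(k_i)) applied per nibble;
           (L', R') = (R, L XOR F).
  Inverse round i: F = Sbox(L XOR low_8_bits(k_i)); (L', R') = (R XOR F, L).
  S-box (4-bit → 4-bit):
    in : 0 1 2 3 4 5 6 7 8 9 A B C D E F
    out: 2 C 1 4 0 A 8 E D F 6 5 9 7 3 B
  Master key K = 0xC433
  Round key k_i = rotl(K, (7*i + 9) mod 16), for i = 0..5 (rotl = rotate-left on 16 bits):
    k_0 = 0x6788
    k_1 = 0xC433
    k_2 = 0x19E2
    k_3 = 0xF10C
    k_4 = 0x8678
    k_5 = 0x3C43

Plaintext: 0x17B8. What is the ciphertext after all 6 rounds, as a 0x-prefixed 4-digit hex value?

0x8EBA

s_0 = plaintext = 0x17B8
s_1 = Round(s_0, k_0) = 0xB855
s_2 = Round(s_1, k_1) = 0x5530
s_3 = Round(s_2, k_2) = 0x3024
s_4 = Round(s_3, k_3) = 0x242D
s_5 = Round(s_4, k_4) = 0x2D8E
s_6 = Round(s_5, k_5) = 0x8EBA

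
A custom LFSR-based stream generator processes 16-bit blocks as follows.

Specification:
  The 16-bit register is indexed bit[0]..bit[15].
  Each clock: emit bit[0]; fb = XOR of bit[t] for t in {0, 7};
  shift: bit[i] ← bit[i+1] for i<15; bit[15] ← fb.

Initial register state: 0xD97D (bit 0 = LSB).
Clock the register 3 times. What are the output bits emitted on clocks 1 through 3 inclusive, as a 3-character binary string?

101

reg_0 = 0xD97D
clock 1: out=1, reg = 0xECBE
clock 2: out=0, reg = 0xF65F
clock 3: out=1, reg = 0xFB2F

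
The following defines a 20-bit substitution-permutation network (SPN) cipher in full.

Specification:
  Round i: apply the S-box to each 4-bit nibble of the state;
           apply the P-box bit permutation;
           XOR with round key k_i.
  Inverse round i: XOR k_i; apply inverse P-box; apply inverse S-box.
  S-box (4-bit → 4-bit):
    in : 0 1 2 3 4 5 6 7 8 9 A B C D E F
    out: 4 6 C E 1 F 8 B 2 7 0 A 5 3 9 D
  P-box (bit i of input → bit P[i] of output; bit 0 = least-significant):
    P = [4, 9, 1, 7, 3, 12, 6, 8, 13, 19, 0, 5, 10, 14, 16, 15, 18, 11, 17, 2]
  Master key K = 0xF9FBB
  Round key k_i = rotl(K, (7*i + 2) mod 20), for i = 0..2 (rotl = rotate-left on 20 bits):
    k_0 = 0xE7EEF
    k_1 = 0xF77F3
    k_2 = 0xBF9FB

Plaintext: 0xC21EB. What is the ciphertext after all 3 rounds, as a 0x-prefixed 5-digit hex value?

0xFAE71

s_0 = plaintext = 0xC21EB
s_1 = Round(s_0, k_0) = 0x1FD66
s_2 = Round(s_1, k_1) = 0x4DA73
s_3 = Round(s_2, k_2) = 0xFAE71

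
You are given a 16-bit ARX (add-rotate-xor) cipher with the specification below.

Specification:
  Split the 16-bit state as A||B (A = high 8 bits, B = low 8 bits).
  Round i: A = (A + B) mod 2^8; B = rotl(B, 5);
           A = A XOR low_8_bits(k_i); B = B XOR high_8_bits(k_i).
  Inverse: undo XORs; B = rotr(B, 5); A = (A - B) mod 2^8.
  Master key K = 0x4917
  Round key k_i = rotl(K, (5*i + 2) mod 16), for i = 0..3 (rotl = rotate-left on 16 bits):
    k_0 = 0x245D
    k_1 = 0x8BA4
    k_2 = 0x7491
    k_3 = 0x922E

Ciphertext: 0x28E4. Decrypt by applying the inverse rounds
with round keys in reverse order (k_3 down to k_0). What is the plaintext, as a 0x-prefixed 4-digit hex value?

s_0 = ciphertext = 0x28E4
s_1 = InvRound(s_0, k_3) = 0x53B3
s_2 = InvRound(s_1, k_2) = 0x843E
s_3 = InvRound(s_2, k_1) = 0x73AD
s_4 = InvRound(s_3, k_0) = 0xE24C

0xE24C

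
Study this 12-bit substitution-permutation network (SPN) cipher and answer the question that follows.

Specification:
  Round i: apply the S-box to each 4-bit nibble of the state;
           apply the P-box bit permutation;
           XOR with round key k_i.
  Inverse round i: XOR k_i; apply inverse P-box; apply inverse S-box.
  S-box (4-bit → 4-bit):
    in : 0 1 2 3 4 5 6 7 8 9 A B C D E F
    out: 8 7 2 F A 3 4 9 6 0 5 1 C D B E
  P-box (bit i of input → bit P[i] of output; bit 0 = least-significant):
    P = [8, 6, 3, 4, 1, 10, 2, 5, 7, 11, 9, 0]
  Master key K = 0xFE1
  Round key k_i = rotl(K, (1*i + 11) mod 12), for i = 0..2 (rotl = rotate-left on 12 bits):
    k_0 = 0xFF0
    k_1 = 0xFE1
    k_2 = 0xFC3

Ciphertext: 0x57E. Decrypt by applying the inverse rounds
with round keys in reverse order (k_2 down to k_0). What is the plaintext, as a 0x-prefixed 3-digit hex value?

s_0 = ciphertext = 0x57E
s_1 = InvRound(s_0, k_2) = 0x3CC
s_2 = InvRound(s_1, k_1) = 0x4F6
s_3 = InvRound(s_2, k_0) = 0x8AB

0x8AB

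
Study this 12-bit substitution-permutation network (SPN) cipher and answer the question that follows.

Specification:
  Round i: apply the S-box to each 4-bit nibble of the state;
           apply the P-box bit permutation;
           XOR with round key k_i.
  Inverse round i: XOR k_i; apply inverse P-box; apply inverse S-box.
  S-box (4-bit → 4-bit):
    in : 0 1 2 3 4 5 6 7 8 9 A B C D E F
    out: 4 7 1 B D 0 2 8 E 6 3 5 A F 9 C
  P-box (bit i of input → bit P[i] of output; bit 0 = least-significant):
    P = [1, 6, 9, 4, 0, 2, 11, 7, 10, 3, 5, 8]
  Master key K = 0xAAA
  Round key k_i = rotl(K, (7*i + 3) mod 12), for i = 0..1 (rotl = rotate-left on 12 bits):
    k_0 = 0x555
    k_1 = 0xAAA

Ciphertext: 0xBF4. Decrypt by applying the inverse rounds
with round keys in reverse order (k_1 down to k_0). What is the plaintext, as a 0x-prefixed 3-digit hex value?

0xF9E

s_0 = ciphertext = 0xBF4
s_1 = InvRound(s_0, k_1) = 0xC63
s_2 = InvRound(s_1, k_0) = 0xF9E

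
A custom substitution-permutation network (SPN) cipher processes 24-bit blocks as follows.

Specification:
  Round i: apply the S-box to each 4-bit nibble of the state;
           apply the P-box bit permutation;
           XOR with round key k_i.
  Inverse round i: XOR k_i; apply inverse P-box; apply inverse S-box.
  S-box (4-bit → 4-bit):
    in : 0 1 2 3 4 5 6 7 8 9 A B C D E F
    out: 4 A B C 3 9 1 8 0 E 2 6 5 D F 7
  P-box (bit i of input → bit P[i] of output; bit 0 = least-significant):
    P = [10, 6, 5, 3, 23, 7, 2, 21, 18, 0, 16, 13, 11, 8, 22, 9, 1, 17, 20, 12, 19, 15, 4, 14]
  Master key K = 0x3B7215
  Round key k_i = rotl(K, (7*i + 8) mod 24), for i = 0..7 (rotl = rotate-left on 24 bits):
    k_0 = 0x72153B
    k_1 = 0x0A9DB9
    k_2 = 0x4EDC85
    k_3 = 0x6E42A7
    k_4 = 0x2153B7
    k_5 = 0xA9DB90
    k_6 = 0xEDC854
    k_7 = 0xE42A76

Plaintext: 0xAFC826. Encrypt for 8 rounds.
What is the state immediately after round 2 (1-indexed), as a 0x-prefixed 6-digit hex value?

0x5BBE54

s_0 = plaintext = 0xAFC826
s_1 = Round(s_0, k_0) = 0x8099B9
s_2 = Round(s_1, k_1) = 0x5BBE54
s_3 = Round(s_2, k_2) = 0xB1B9C4
s_4 = Round(s_3, k_3) = 0xADF7F2
s_5 = Round(s_4, k_4) = 0xF1EE79
s_6 = Round(s_5, k_5) = 0xC660E9
s_7 = Round(s_6, k_6) = 0x44C0AA
s_8 = Round(s_7, k_7) = 0xAFA2B4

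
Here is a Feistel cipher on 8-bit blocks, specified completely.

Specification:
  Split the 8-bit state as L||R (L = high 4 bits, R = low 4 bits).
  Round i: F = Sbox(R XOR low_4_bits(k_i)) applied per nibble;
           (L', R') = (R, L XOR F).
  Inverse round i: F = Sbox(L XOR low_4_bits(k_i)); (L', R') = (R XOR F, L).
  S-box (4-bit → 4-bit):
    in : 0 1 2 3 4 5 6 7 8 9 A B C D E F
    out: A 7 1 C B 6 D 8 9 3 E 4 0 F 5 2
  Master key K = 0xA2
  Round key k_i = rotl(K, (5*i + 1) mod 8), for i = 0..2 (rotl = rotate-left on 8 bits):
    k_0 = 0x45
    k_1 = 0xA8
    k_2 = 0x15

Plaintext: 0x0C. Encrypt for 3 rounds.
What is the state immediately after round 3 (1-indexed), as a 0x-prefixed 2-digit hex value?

0x8C

s_0 = plaintext = 0x0C
s_1 = Round(s_0, k_0) = 0xC3
s_2 = Round(s_1, k_1) = 0x38
s_3 = Round(s_2, k_2) = 0x8C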